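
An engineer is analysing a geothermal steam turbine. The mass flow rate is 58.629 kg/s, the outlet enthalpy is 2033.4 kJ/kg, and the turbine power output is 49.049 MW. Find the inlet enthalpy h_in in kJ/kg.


h_in = h_out + P * 1000 / mdot
h_in = 2033.4 + 49.049 * 1000 / 58.629
h_in = 2870.0 kJ/kg


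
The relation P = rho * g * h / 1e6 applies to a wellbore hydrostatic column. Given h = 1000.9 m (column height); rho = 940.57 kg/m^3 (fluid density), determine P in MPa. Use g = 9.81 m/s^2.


P = rho * g * h / 1e6
P = 940.57 * 9.81 * 1000.9 / 1e6
P = 9.2353 MPa


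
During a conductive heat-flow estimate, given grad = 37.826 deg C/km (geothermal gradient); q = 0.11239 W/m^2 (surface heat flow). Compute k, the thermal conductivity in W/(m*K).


k = q * 1000 / grad
k = 0.11239 * 1000 / 37.826
k = 2.9712 W/(m*K)


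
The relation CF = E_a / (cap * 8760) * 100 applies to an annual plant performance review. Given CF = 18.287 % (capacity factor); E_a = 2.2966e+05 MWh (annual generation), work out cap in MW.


cap = E_a / (CF/100 * 8760)
cap = 2.2966e+05 / (18.287/100 * 8760)
cap = 143.36 MW


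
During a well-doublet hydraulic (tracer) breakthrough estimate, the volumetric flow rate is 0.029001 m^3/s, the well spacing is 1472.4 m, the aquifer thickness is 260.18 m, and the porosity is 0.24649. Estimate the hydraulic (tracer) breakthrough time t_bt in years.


t_bt = pi * hr * phi * L^2 / (3 * Qv) / (365.25*86400)
t_bt = pi * 260.18 * 0.24649 * 1472.4^2 / (3 * 0.029001) / (365.25*86400)
t_bt = 159.09 years


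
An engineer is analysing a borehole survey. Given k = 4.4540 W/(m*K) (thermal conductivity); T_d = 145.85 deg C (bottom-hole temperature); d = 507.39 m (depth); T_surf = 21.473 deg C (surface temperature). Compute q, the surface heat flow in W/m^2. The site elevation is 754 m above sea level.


Step 1: grad = (T_d - T_surf)/d * 1000 = (145.85 - 21.473)/507.39 * 1000 = 245.1310 deg C/km
Step 2: q = k * grad / 1000 = 4.454 * 245.1310 / 1000 = 1.0918 W/m^2
q = 1.0918 W/m^2


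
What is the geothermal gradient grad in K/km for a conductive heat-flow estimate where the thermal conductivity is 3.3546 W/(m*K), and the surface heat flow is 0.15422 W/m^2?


grad = q * 1000 / k
grad = 0.15422 * 1000 / 3.3546
grad = 45.97269 deg C/km
Convert: 45.97269 deg C/km * 1.0 = 45.973 K/km
grad = 45.973 K/km


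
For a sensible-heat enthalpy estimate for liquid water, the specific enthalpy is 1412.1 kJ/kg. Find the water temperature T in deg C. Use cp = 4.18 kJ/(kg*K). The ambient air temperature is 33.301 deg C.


T = h / cp
T = 1412.1 / 4.18
T = 337.82 deg C


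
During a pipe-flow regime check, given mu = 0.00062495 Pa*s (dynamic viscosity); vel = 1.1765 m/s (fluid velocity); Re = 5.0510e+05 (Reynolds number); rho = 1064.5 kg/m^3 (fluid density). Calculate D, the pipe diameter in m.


D = Re * mu / (rho * vel)
D = 5.0510e+05 * 0.00062495 / (1064.5 * 1.1765)
D = 0.25205 m


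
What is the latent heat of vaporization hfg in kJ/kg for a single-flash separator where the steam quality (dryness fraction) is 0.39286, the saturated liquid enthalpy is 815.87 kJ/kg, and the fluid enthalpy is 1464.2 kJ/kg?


hfg = (h - hf) / x
hfg = (1464.2 - 815.87) / 0.39286
hfg = 1650.3 kJ/kg


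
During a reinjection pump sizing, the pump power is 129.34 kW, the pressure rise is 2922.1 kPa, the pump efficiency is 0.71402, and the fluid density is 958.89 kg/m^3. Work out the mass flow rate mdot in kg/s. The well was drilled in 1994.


mdot = P_pump * rho * eta / dP
mdot = 129.34 * 958.89 * 0.71402 / 2922.1
mdot = 30.305 kg/s


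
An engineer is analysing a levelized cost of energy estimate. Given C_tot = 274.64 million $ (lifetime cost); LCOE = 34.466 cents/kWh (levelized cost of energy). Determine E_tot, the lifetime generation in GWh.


E_tot = C_tot / LCOE * 100
E_tot = 274.64 / 34.466 * 100
E_tot = 796.84 GWh


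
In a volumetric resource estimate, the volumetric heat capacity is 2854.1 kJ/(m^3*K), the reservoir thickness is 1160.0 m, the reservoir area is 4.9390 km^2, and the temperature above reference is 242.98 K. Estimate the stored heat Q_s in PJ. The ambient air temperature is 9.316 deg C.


Step 1: Vr = A*1e6*hr = 4.939*1e6*1160.0 = 5.729240e+09 m^3
Step 2: Q_s = Vr*rhoc*dT/1e12 = 5.729240e+09*2854.1*242.98/1e12 = 3973.2 PJ
Q_s = 3973.2 PJ


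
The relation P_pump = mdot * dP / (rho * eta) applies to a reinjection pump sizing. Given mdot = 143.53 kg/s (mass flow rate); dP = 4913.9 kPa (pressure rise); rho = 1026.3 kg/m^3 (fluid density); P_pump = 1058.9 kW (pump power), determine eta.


eta = mdot * dP / (rho * P_pump)
eta = 143.53 * 4913.9 / (1026.3 * 1058.9)
eta = 0.64899


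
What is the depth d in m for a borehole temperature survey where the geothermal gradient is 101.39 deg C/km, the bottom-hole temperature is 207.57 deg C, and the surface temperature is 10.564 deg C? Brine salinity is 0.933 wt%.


d = (T_d - T_surf) / grad * 1000
d = (207.57 - 10.564) / 101.39 * 1000
d = 1943.1 m


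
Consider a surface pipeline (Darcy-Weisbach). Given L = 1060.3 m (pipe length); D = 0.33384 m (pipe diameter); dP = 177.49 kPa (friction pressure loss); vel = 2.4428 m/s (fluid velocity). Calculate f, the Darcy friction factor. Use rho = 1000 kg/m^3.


f = dP*1000 / ((L/D)*(rho*vel^2/2))
f = 177.49*1000 / ((1060.3/0.33384)*(1000*2.4428^2/2))
f = 0.018730


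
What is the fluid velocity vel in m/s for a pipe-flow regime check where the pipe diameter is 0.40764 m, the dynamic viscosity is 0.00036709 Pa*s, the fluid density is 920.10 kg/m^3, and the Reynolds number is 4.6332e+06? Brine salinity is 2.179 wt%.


vel = Re * mu / (rho * D)
vel = 4.6332e+06 * 0.00036709 / (920.10 * 0.40764)
vel = 4.5346 m/s


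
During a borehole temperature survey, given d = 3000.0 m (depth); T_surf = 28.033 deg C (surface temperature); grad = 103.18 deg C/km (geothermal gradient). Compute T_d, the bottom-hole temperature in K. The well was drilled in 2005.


T_d = T_surf + grad * d / 1000
T_d = 28.033 + 103.18 * 3000.0 / 1000
T_d = 337.5730 deg C
Convert to K: 337.5730 + 273.15 = 610.72 K
T_d = 610.72 K


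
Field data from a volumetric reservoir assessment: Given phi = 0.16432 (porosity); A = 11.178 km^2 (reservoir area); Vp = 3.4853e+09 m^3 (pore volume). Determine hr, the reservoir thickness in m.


hr = Vp / (A * 1e6 * phi)
hr = 3.4853e+09 / (11.178 * 1e6 * 0.16432)
hr = 1897.5 m


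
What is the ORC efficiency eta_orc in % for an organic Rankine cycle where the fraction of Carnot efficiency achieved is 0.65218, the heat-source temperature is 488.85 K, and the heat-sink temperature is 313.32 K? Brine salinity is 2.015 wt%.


eta_orc = (1 - Tc/Th) * f * 100
eta_orc = (1 - 313.32/488.85) * 0.65218 * 100
eta_orc = 23.418 %


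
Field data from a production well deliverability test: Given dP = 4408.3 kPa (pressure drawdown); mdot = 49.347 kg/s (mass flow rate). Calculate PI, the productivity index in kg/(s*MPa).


PI = mdot * 1000 / dP
PI = 49.347 * 1000 / 4408.3
PI = 11.194 kg/(s*MPa)


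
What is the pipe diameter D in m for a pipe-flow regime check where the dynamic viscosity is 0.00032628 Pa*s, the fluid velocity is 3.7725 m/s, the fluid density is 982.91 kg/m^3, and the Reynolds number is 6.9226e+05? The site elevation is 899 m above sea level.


D = Re * mu / (rho * vel)
D = 6.9226e+05 * 0.00032628 / (982.91 * 3.7725)
D = 0.060914 m


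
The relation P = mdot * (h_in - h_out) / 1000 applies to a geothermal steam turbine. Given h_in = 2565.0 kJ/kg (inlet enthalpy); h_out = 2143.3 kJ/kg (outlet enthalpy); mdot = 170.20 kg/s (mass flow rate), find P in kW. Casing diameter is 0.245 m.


P = mdot * (h_in - h_out) / 1000
P = 170.20 * (2565.0 - 2143.3) / 1000
P = 71.77334 MW
Convert: 71.77334 MW * 1000.0 = 71773 kW
P = 71773 kW


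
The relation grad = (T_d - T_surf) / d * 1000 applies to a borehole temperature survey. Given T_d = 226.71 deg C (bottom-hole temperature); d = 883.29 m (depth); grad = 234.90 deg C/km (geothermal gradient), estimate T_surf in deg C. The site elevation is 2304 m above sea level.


T_surf = T_d - grad * d / 1000
T_surf = 226.71 - 234.90 * 883.29 / 1000
T_surf = 19.225 deg C


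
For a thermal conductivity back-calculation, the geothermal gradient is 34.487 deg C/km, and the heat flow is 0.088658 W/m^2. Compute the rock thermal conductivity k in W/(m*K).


k = q / (grad / 1000)
k = 0.088658 / (34.487 / 1000)
k = 2.5708 W/(m*K)


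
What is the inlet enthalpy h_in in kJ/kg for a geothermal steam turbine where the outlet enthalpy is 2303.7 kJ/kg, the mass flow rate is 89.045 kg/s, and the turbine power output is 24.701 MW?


h_in = h_out + P * 1000 / mdot
h_in = 2303.7 + 24.701 * 1000 / 89.045
h_in = 2581.1 kJ/kg


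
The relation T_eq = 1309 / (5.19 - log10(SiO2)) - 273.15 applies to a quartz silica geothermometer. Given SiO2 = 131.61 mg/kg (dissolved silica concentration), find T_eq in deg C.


T_eq = 1309 / (5.19 - log10(SiO2)) - 273.15
T_eq = 1309 / (5.19 - log10(131.61)) - 273.15
T_eq = 153.14 deg C


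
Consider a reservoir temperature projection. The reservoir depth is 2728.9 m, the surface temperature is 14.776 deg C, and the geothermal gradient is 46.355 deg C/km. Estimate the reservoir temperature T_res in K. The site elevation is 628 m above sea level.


T_res = T_surf + grad * d / 1000
T_res = 14.776 + 46.355 * 2728.9 / 1000
T_res = 141.2742 deg C
Convert to K: 141.2742 + 273.15 = 414.42 K
T_res = 414.42 K


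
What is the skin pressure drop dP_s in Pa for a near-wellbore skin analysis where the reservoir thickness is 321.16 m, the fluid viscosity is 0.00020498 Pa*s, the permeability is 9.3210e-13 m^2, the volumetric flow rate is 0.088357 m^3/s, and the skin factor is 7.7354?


dP_s = S * q * mu / (2*pi*k*hr) / 1000
dP_s = 7.7354 * 0.088357 * 0.00020498 / (2*pi*9.3210e-13*321.16) / 1000
dP_s = 74.48544 kPa
Convert: 74.48544 kPa * 1000.0 = 74485 Pa
dP_s = 74485 Pa


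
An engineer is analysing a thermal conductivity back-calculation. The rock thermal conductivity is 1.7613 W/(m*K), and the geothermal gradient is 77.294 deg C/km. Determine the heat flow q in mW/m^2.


q = k * grad / 1000
q = 1.7613 * 77.294 / 1000
q = 0.1361379 W/m^2
Convert: 0.1361379 W/m^2 * 1000.0 = 136.14 mW/m^2
q = 136.14 mW/m^2


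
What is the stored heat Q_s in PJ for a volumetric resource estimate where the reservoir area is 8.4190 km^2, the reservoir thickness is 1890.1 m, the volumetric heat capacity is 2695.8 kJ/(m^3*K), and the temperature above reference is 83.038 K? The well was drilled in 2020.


Step 1: Vr = A*1e6*hr = 8.419*1e6*1890.1 = 1.591275e+10 m^3
Step 2: Q_s = Vr*rhoc*dT/1e12 = 1.591275e+10*2695.8*83.038/1e12 = 3562.1 PJ
Q_s = 3562.1 PJ


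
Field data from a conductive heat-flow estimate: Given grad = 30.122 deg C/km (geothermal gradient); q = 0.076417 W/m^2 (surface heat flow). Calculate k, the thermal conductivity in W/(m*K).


k = q * 1000 / grad
k = 0.076417 * 1000 / 30.122
k = 2.5369 W/(m*K)


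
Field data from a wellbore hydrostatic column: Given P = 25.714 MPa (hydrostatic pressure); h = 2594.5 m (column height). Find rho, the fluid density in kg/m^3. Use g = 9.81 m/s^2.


rho = P * 1e6 / (g * h)
rho = 25.714 * 1e6 / (9.81 * 2594.5)
rho = 1010.3 kg/m^3


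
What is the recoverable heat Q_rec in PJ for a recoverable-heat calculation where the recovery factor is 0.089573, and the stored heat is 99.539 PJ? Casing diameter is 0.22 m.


Q_rec = Q_s * RF
Q_rec = 99.539 * 0.089573
Q_rec = 8.9160 PJ


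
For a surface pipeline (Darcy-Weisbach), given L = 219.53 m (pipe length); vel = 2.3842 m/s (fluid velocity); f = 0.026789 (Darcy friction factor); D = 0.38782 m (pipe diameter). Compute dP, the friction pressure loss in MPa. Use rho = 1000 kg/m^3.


dP = f * (L/D) * (rho*vel^2/2) / 1000
dP = 0.026789 * (219.53/0.38782) * (1000*2.3842^2/2) / 1000
dP = 43.09983 kPa
Convert: 43.09983 kPa * 0.001 = 0.043100 MPa
dP = 0.043100 MPa


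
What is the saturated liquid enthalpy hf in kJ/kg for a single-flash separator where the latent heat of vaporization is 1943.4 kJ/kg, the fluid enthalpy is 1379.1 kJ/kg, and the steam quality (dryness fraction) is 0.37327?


hf = h - x * hfg
hf = 1379.1 - 0.37327 * 1943.4
hf = 653.69 kJ/kg


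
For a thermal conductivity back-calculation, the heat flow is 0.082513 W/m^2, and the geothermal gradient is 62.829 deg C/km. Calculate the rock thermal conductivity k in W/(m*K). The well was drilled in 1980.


k = q / (grad / 1000)
k = 0.082513 / (62.829 / 1000)
k = 1.3133 W/(m*K)


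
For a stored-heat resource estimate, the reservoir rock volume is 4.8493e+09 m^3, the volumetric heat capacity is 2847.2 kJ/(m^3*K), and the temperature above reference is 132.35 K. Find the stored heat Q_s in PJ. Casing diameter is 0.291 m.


Q_s = Vr * rhoc * dT / 1e12
Q_s = 4.8493e+09 * 2847.2 * 132.35 / 1e12
Q_s = 1827.3 PJ


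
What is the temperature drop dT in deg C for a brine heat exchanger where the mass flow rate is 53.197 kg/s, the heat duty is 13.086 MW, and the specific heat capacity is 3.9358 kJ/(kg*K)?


dT = Q * 1000 / (mdot * cp)
dT = 13.086 * 1000 / (53.197 * 3.9358)
dT = 62.50097 K
Convert (temperature difference, 1 K = 1 deg C): 62.50097 K = 62.50097 deg C
dT = 62.501 deg C


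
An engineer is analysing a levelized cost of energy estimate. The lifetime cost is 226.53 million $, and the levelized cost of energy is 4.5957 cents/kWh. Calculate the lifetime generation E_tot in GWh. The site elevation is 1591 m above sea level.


E_tot = C_tot / LCOE * 100
E_tot = 226.53 / 4.5957 * 100
E_tot = 4929.2 GWh


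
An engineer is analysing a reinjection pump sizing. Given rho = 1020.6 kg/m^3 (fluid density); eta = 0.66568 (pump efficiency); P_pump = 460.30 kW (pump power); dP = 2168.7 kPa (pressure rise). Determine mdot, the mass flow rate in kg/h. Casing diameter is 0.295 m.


mdot = P_pump * rho * eta / dP
mdot = 460.30 * 1020.6 * 0.66568 / 2168.7
mdot = 144.1991 kg/s
Convert: 144.1991 kg/s * 3600.0 = 5.1912e+05 kg/h
mdot = 5.1912e+05 kg/h


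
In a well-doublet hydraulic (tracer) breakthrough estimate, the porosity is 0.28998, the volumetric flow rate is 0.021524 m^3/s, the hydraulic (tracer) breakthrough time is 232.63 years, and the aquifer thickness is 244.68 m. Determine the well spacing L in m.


L = sqrt(t_bt*365.25*86400*3*Qv / (pi*hr*phi))
L = sqrt(232.63*365.25*86400*3*0.021524 / (pi*244.68*0.28998))
L = 1458.3 m


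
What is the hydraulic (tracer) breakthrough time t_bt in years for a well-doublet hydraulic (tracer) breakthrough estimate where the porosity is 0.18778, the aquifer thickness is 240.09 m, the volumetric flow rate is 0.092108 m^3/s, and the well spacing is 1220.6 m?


t_bt = pi * hr * phi * L^2 / (3 * Qv) / (365.25*86400)
t_bt = pi * 240.09 * 0.18778 * 1220.6^2 / (3 * 0.092108) / (365.25*86400)
t_bt = 24.199 years


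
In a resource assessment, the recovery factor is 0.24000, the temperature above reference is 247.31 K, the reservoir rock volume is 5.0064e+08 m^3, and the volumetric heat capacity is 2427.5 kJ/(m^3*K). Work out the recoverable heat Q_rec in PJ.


Step 1: Q_s = Vr*rhoc*dT/1e12 = 5.0064e+08*2427.5*247.31/1e12 = 300.5567 PJ
Step 2: Q_rec = Q_s * RF = 300.5567 * 0.24 = 72.134 PJ
Q_rec = 72.134 PJ


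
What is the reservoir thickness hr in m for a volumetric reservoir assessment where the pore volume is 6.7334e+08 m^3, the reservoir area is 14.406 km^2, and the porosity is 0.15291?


hr = Vp / (A * 1e6 * phi)
hr = 6.7334e+08 / (14.406 * 1e6 * 0.15291)
hr = 305.67 m


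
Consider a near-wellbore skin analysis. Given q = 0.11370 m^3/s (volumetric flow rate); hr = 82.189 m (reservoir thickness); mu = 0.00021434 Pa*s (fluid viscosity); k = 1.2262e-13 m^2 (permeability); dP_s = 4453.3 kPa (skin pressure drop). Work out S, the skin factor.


S = dP_s * 1000 * 2*pi*k*hr / (q*mu)
S = 4453.3 * 1000 * 2*pi*1.2262e-13*82.189 / (0.11370*0.00021434)
S = 11.571


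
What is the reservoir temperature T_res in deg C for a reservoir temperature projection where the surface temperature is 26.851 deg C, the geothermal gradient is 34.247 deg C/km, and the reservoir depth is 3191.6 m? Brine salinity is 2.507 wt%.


T_res = T_surf + grad * d / 1000
T_res = 26.851 + 34.247 * 3191.6 / 1000
T_res = 136.15 deg C


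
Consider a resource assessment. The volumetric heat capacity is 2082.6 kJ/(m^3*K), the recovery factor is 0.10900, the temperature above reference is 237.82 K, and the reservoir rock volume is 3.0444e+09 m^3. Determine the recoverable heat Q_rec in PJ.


Step 1: Q_s = Vr*rhoc*dT/1e12 = 3.0444e+09*2082.6*237.82/1e12 = 1507.842 PJ
Step 2: Q_rec = Q_s * RF = 1507.842 * 0.109 = 164.35 PJ
Q_rec = 164.35 PJ


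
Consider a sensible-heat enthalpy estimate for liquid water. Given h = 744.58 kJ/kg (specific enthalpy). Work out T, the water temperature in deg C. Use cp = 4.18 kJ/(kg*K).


T = h / cp
T = 744.58 / 4.18
T = 178.13 deg C


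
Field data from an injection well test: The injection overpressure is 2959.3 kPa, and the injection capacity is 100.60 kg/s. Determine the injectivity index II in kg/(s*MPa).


II = mdot * 1000 / dP
II = 100.60 * 1000 / 2959.3
II = 33.995 kg/(s*MPa)


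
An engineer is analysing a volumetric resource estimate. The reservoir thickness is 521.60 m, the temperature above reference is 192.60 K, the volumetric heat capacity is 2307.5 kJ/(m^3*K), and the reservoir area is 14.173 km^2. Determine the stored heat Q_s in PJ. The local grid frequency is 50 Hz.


Step 1: Vr = A*1e6*hr = 14.173*1e6*521.6 = 7.392637e+09 m^3
Step 2: Q_s = Vr*rhoc*dT/1e12 = 7.392637e+09*2307.5*192.6/1e12 = 3285.5 PJ
Q_s = 3285.5 PJ


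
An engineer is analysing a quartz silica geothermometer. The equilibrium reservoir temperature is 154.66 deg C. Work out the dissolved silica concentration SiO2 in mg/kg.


SiO2 = 10^(5.19 - 1309/(T_eq + 273.15))
SiO2 = 10^(5.19 - 1309/(154.66 + 273.15))
SiO2 = 134.97 mg/kg


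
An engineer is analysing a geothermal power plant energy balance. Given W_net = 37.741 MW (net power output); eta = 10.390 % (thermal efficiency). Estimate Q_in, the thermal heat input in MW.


Q_in = W_net / (eta / 100)
Q_in = 37.741 / (10.390 / 100)
Q_in = 363.24 MW


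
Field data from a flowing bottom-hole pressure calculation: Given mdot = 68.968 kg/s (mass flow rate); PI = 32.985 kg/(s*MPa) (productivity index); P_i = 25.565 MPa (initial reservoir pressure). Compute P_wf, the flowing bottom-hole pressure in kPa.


P_wf = P_i - mdot / PI
P_wf = 25.565 - 68.968 / 32.985
P_wf = 23.47411 MPa
Convert: 23.47411 MPa * 1000.0 = 23474 kPa
P_wf = 23474 kPa


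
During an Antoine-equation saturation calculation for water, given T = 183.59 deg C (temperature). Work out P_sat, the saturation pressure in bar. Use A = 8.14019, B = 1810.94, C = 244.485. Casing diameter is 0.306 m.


P_sat = 10^(A - B/(C + T)) / 760 * 0.101325
P_sat = 10^(8.14019 - 1810.94/(244.485 + 183.59)) / 760 * 0.101325
P_sat = 1.083094 MPa
Convert: 1.083094 MPa * 10.0 = 10.831 bar
P_sat = 10.831 bar


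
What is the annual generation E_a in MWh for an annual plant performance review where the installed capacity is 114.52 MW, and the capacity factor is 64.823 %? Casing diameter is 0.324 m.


E_a = CF / 100 * cap * 8760
E_a = 64.823 / 100 * 114.52 * 8760
E_a = 6.5030e+05 MWh


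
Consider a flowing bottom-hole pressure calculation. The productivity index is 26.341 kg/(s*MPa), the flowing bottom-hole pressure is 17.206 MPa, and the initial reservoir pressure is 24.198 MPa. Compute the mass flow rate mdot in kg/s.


mdot = (P_i - P_wf) * PI
mdot = (24.198 - 17.206) * 26.341
mdot = 184.18 kg/s


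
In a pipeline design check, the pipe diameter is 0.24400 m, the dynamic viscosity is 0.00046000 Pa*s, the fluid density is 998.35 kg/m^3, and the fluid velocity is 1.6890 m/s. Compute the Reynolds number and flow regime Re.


Step 1: Re = rho*vel*D/mu = 998.35*1.689*0.244/0.00046 = 8.9443e+05
Step 2: Re = 8.9443e+05 > 4000, so flow is turbulent.
Re = 8.9443e+05 (turbulent)


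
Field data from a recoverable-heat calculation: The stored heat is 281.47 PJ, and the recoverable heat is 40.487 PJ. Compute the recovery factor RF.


RF = Q_rec / Q_s
RF = 40.487 / 281.47
RF = 0.14384


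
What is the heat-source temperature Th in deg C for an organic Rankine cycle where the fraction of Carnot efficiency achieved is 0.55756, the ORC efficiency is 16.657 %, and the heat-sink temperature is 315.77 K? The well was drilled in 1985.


Th = Tc / (1 - (eta_orc/100)/f)
Th = 315.77 / (1 - (16.657/100)/0.55756)
Th = 450.2947 K
Convert to deg C: 450.2947 - 273.15 = 177.14 deg C
Th = 177.14 deg C


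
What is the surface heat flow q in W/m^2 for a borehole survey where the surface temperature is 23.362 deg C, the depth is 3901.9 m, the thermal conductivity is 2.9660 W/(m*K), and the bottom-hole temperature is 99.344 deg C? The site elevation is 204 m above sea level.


Step 1: grad = (T_d - T_surf)/d * 1000 = (99.344 - 23.362)/3901.9 * 1000 = 19.47308 deg C/km
Step 2: q = k * grad / 1000 = 2.966 * 19.47308 / 1000 = 0.057757 W/m^2
q = 0.057757 W/m^2


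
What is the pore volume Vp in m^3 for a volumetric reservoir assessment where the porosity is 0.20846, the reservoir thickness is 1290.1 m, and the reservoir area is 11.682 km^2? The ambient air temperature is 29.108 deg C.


Vp = A * 1e6 * hr * phi
Vp = 11.682 * 1e6 * 1290.1 * 0.20846
Vp = 3.1417e+09 m^3


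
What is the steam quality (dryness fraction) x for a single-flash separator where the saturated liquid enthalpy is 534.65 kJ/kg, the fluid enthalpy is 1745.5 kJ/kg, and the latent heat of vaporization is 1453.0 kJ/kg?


x = (h - hf) / hfg
x = (1745.5 - 534.65) / 1453.0
x = 0.83334


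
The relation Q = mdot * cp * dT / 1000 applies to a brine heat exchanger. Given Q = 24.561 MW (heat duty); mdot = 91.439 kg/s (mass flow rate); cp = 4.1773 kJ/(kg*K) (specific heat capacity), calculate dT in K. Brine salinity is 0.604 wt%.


dT = Q * 1000 / (mdot * cp)
dT = 24.561 * 1000 / (91.439 * 4.1773)
dT = 64.301 K


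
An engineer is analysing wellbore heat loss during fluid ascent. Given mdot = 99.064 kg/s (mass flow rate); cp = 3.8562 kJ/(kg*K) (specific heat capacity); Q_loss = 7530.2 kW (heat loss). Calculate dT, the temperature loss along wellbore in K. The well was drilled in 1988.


dT = Q_loss / (mdot * cp)
dT = 7530.2 / (99.064 * 3.8562)
dT = 19.712 K


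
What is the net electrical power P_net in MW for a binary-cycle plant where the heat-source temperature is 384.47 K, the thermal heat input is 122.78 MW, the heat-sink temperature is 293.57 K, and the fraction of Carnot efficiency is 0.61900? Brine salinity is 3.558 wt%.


Step 1: eta = (1 - Tc/Th)*f = (1 - 293.57/384.47)*0.619 = 0.1463498
Step 2: P_net = eta * Q_in = 0.1463498 * 122.78 = 17.969 MW
P_net = 17.969 MW


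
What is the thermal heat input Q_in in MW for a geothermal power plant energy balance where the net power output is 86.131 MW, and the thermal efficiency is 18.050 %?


Q_in = W_net / (eta / 100)
Q_in = 86.131 / (18.050 / 100)
Q_in = 477.18 MW


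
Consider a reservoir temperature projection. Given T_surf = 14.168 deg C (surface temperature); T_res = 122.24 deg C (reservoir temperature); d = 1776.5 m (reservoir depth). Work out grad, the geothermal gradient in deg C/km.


grad = (T_res - T_surf) / d * 1000
grad = (122.24 - 14.168) / 1776.5 * 1000
grad = 60.834 deg C/km


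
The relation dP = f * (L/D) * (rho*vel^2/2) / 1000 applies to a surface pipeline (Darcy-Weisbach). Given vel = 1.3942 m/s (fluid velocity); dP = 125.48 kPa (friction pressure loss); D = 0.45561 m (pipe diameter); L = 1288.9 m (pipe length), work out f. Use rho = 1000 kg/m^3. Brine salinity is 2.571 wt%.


f = dP*1000 / ((L/D)*(rho*vel^2/2))
f = 125.48*1000 / ((1288.9/0.45561)*(1000*1.3942^2/2))
f = 0.045638


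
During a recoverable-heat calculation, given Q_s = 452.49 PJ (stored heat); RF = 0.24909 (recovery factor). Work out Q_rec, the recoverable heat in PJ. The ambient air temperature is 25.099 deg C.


Q_rec = Q_s * RF
Q_rec = 452.49 * 0.24909
Q_rec = 112.71 PJ


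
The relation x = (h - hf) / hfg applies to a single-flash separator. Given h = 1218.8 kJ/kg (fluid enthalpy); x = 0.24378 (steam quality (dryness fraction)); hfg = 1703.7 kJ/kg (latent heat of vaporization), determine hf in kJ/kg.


hf = h - x * hfg
hf = 1218.8 - 0.24378 * 1703.7
hf = 803.47 kJ/kg


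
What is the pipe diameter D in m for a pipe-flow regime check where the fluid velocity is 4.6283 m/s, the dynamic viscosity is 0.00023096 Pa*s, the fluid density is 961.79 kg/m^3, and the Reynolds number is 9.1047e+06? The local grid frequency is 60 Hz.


D = Re * mu / (rho * vel)
D = 9.1047e+06 * 0.00023096 / (961.79 * 4.6283)
D = 0.47239 m


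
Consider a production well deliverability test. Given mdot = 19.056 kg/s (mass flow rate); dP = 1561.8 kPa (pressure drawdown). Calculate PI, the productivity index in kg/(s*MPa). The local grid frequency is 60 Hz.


PI = mdot * 1000 / dP
PI = 19.056 * 1000 / 1561.8
PI = 12.201 kg/(s*MPa)


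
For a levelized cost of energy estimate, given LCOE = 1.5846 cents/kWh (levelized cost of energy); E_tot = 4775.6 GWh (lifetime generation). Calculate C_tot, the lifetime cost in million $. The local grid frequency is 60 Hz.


C_tot = LCOE / 100 * E_tot
C_tot = 1.5846 / 100 * 4775.6
C_tot = 75.674 million $


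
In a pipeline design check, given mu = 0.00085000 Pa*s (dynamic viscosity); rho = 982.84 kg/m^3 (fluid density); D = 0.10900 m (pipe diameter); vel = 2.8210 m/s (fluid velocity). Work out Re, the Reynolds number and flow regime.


Step 1: Re = rho*vel*D/mu = 982.84*2.821*0.109/0.00085 = 3.5554e+05
Step 2: Re = 3.5554e+05 > 4000, so flow is turbulent.
Re = 3.5554e+05 (turbulent)


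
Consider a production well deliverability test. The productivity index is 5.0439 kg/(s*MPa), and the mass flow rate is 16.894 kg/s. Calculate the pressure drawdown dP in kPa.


dP = mdot * 1000 / PI
dP = 16.894 * 1000 / 5.0439
dP = 3349.4 kPa


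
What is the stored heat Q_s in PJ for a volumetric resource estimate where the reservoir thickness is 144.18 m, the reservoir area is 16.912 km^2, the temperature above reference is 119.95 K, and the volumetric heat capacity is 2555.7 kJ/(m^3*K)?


Step 1: Vr = A*1e6*hr = 16.912*1e6*144.18 = 2.438372e+09 m^3
Step 2: Q_s = Vr*rhoc*dT/1e12 = 2.438372e+09*2555.7*119.95/1e12 = 747.50 PJ
Q_s = 747.50 PJ


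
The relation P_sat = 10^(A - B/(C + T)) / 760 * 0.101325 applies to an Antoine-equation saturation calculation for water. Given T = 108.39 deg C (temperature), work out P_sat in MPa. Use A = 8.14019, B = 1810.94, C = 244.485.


P_sat = 10^(A - B/(C + T)) / 760 * 0.101325
P_sat = 10^(8.14019 - 1810.94/(244.485 + 108.39)) / 760 * 0.101325
P_sat = 0.13587 MPa


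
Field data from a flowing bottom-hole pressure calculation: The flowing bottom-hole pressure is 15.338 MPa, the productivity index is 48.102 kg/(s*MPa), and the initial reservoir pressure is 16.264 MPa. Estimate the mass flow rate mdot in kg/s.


mdot = (P_i - P_wf) * PI
mdot = (16.264 - 15.338) * 48.102
mdot = 44.542 kg/s


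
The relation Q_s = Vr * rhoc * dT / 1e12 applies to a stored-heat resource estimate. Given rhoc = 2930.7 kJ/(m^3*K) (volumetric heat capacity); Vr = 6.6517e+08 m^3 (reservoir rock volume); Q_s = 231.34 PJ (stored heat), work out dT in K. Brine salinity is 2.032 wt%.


dT = Q_s * 1e12 / (Vr * rhoc)
dT = 231.34 * 1e12 / (6.6517e+08 * 2930.7)
dT = 118.67 K


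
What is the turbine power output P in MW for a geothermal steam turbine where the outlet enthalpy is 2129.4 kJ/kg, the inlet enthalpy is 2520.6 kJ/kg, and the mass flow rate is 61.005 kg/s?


P = mdot * (h_in - h_out) / 1000
P = 61.005 * (2520.6 - 2129.4) / 1000
P = 23.865 MW


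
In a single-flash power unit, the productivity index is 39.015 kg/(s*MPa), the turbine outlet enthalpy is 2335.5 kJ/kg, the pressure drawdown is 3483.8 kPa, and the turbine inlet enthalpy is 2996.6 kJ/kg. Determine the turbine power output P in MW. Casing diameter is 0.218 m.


Step 1: mdot = PI * dP / 1000 = 39.015 * 3483.8 / 1000 = 135.9205 kg/s
Step 2: P = mdot*(h_in - h_out)/1000 = 135.9205*(2996.6 - 2335.5)/1000 = 89.857 MW
P = 89.857 MW


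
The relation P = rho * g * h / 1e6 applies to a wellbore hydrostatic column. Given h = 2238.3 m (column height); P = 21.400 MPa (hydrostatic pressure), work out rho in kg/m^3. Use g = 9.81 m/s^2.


rho = P * 1e6 / (g * h)
rho = 21.400 * 1e6 / (9.81 * 2238.3)
rho = 974.60 kg/m^3


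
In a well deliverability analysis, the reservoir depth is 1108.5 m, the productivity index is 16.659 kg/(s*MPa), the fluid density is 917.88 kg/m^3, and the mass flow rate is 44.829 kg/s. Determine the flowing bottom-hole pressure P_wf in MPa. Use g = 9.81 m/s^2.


Step 1: P_i = rho*g*h/1e6 = 917.88*9.81*1108.5/1e6 = 9.981381 MPa
Step 2: P_wf = P_i - mdot/PI = 9.981381 - 44.829/16.659 = 7.2904 MPa
P_wf = 7.2904 MPa


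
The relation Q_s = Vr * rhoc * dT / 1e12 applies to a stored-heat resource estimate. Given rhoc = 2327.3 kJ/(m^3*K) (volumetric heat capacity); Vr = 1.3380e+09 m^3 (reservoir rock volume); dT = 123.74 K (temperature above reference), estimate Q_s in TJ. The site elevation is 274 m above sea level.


Q_s = Vr * rhoc * dT / 1e12
Q_s = 1.3380e+09 * 2327.3 * 123.74 / 1e12
Q_s = 385.3174 PJ
Convert: 385.3174 PJ * 1000.0 = 3.8532e+05 TJ
Q_s = 3.8532e+05 TJ


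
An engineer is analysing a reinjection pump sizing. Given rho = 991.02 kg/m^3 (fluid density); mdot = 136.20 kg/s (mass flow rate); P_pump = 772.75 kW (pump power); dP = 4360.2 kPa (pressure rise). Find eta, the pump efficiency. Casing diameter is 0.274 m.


eta = mdot * dP / (rho * P_pump)
eta = 136.20 * 4360.2 / (991.02 * 772.75)
eta = 0.77546


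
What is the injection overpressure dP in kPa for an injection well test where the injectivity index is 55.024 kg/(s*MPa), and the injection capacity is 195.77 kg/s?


dP = mdot * 1000 / II
dP = 195.77 * 1000 / 55.024
dP = 3557.9 kPa


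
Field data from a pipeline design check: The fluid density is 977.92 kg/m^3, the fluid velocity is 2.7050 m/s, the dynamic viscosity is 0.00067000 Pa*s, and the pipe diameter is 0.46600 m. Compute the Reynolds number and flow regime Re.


Step 1: Re = rho*vel*D/mu = 977.92*2.705*0.466/0.00067 = 1.8398e+06
Step 2: Re = 1.8398e+06 > 4000, so flow is turbulent.
Re = 1.8398e+06 (turbulent)


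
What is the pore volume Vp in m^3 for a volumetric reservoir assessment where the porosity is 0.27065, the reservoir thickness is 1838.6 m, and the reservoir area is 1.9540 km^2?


Vp = A * 1e6 * hr * phi
Vp = 1.9540 * 1e6 * 1838.6 * 0.27065
Vp = 9.7234e+08 m^3


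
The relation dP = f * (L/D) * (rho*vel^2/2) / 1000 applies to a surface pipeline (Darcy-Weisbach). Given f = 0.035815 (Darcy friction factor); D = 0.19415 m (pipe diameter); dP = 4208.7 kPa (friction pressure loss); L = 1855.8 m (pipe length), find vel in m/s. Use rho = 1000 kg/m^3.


vel = sqrt(dP*1000*2*D / (f*L*rho))
vel = sqrt(4208.7*1000*2*0.19415 / (0.035815*1855.8*1000))
vel = 4.9586 m/s


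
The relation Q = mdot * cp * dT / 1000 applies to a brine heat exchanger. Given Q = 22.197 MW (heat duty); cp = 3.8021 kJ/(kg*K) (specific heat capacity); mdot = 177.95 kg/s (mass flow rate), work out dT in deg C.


dT = Q * 1000 / (mdot * cp)
dT = 22.197 * 1000 / (177.95 * 3.8021)
dT = 32.80747 K
Convert (temperature difference, 1 K = 1 deg C): 32.80747 K = 32.80747 deg C
dT = 32.807 deg C


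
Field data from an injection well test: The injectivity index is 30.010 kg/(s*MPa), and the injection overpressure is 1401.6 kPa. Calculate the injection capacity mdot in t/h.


mdot = II * dP / 1000
mdot = 30.010 * 1401.6 / 1000
mdot = 42.06202 kg/s
Convert: 42.06202 kg/s * 3.6 = 151.42 t/h
mdot = 151.42 t/h


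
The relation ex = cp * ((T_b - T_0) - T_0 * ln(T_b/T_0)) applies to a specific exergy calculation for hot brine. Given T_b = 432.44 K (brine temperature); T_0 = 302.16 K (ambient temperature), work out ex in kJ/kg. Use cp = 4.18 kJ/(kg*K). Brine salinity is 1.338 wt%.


ex = cp * ((T_b - T_0) - T_0 * ln(T_b/T_0))
ex = 4.18 * ((432.44 - 302.16) - 302.16 * ln(432.44/302.16))
ex = 91.791 kJ/kg


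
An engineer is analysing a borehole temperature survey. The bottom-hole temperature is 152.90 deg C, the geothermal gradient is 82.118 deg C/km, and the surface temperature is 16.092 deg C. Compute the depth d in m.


d = (T_d - T_surf) / grad * 1000
d = (152.90 - 16.092) / 82.118 * 1000
d = 1666.0 m


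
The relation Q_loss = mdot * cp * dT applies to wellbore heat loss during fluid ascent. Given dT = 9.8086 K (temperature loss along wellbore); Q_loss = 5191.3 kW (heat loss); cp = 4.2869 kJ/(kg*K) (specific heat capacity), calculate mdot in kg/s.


mdot = Q_loss / (cp * dT)
mdot = 5191.3 / (4.2869 * 9.8086)
mdot = 123.46 kg/s


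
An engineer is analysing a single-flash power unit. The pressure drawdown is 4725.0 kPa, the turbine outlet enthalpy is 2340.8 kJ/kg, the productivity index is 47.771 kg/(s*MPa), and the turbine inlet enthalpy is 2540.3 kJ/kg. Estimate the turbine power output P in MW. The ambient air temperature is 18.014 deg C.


Step 1: mdot = PI * dP / 1000 = 47.771 * 4725.0 / 1000 = 225.7180 kg/s
Step 2: P = mdot*(h_in - h_out)/1000 = 225.7180*(2540.3 - 2340.8)/1000 = 45.031 MW
P = 45.031 MW


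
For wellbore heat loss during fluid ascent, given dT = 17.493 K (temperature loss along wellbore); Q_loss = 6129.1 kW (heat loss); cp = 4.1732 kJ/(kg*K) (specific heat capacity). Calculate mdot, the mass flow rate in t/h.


mdot = Q_loss / (cp * dT)
mdot = 6129.1 / (4.1732 * 17.493)
mdot = 83.95822 kg/s
Convert: 83.95822 kg/s * 3.6 = 302.25 t/h
mdot = 302.25 t/h


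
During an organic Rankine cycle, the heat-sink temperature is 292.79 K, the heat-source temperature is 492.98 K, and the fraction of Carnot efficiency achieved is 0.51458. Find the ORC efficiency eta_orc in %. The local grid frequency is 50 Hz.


eta_orc = (1 - Tc/Th) * f * 100
eta_orc = (1 - 292.79/492.98) * 0.51458 * 100
eta_orc = 20.896 %


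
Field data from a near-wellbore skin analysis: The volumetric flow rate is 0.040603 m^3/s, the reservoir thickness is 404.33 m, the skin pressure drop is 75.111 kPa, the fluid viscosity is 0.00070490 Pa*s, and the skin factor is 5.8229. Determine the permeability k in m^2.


k = S*q*mu / (2*pi*dP_s*1000*hr)
k = 5.8229*0.040603*0.00070490 / (2*pi*75.111*1000*404.33)
k = 8.7338e-13 m^2


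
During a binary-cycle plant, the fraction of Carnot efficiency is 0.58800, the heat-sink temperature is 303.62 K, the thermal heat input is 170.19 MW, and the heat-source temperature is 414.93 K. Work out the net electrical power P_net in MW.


Step 1: eta = (1 - Tc/Th)*f = (1 - 303.62/414.93)*0.588 = 0.1577381
Step 2: P_net = eta * Q_in = 0.1577381 * 170.19 = 26.845 MW
P_net = 26.845 MW


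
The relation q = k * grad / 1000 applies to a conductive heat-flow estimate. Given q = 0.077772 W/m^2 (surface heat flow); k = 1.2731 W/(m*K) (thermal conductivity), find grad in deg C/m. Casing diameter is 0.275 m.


grad = q * 1000 / k
grad = 0.077772 * 1000 / 1.2731
grad = 61.08868 deg C/km
Convert: 61.08868 deg C/km * 0.001 = 0.061089 deg C/m
grad = 0.061089 deg C/m


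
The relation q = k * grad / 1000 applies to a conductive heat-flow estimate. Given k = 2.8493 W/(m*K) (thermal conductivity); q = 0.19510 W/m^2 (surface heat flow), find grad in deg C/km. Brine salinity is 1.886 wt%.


grad = q * 1000 / k
grad = 0.19510 * 1000 / 2.8493
grad = 68.473 deg C/km


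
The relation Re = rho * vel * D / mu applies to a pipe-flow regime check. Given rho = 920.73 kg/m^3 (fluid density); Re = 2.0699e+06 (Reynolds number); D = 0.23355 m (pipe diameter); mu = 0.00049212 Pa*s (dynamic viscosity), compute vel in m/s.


vel = Re * mu / (rho * D)
vel = 2.0699e+06 * 0.00049212 / (920.73 * 0.23355)
vel = 4.7371 m/s


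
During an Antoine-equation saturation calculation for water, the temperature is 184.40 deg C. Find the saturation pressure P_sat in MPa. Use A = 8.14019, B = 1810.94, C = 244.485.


P_sat = 10^(A - B/(C + T)) / 760 * 0.101325
P_sat = 10^(8.14019 - 1810.94/(244.485 + 184.40)) / 760 * 0.101325
P_sat = 1.1032 MPa


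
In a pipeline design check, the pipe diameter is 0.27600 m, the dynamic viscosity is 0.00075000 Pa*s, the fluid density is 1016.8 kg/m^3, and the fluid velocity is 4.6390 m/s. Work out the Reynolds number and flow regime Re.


Step 1: Re = rho*vel*D/mu = 1016.8*4.639*0.276/0.00075 = 1.7358e+06
Step 2: Re = 1.7358e+06 > 4000, so flow is turbulent.
Re = 1.7358e+06 (turbulent)


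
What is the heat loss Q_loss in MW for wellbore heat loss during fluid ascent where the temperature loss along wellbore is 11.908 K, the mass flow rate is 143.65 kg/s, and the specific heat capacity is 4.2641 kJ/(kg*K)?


Q_loss = mdot * cp * dT
Q_loss = 143.65 * 4.2641 * 11.908
Q_loss = 7294.102 kW
Convert: 7294.102 kW * 0.001 = 7.2941 MW
Q_loss = 7.2941 MW


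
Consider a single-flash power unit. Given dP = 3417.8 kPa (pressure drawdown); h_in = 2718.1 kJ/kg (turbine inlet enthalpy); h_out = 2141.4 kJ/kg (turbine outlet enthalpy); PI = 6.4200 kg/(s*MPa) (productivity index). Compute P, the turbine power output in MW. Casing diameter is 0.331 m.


Step 1: mdot = PI * dP / 1000 = 6.42 * 3417.8 / 1000 = 21.94228 kg/s
Step 2: P = mdot*(h_in - h_out)/1000 = 21.94228*(2718.1 - 2141.4)/1000 = 12.654 MW
P = 12.654 MW


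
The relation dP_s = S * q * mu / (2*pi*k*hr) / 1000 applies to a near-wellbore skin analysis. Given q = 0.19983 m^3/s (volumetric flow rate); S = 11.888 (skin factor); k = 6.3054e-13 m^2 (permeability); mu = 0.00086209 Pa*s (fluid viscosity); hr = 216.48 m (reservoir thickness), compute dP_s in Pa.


dP_s = S * q * mu / (2*pi*k*hr) / 1000
dP_s = 11.888 * 0.19983 * 0.00086209 / (2*pi*6.3054e-13*216.48) / 1000
dP_s = 2387.876 kPa
Convert: 2387.876 kPa * 1000.0 = 2.3879e+06 Pa
dP_s = 2.3879e+06 Pa


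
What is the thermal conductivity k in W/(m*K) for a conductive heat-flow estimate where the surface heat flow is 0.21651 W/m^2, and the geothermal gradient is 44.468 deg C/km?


k = q * 1000 / grad
k = 0.21651 * 1000 / 44.468
k = 4.8689 W/(m*K)


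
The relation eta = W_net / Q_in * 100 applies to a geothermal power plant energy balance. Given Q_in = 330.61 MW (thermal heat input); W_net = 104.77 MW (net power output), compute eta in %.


eta = W_net / Q_in * 100
eta = 104.77 / 330.61 * 100
eta = 31.690 %


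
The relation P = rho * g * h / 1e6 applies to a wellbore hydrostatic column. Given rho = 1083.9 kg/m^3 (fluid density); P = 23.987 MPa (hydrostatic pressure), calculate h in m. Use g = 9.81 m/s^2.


h = P * 1e6 / (g * rho)
h = 23.987 * 1e6 / (9.81 * 1083.9)
h = 2255.9 m


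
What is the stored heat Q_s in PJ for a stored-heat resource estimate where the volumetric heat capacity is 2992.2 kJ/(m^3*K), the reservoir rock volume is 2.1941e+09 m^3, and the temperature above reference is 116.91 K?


Q_s = Vr * rhoc * dT / 1e12
Q_s = 2.1941e+09 * 2992.2 * 116.91 / 1e12
Q_s = 767.54 PJ


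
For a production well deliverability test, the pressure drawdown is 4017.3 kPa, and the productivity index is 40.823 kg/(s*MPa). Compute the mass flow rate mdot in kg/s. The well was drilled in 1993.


mdot = PI * dP / 1000
mdot = 40.823 * 4017.3 / 1000
mdot = 164.00 kg/s


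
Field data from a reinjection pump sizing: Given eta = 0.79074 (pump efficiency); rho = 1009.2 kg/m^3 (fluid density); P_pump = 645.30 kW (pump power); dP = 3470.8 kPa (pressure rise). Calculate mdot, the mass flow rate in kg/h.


mdot = P_pump * rho * eta / dP
mdot = 645.30 * 1009.2 * 0.79074 / 3470.8
mdot = 148.3690 kg/s
Convert: 148.3690 kg/s * 3600.0 = 5.3413e+05 kg/h
mdot = 5.3413e+05 kg/h


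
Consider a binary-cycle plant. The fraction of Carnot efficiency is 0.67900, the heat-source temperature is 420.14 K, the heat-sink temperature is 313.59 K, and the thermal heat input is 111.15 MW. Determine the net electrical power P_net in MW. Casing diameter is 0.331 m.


Step 1: eta = (1 - Tc/Th)*f = (1 - 313.59/420.14)*0.679 = 0.1721984
Step 2: P_net = eta * Q_in = 0.1721984 * 111.15 = 19.140 MW
P_net = 19.140 MW
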